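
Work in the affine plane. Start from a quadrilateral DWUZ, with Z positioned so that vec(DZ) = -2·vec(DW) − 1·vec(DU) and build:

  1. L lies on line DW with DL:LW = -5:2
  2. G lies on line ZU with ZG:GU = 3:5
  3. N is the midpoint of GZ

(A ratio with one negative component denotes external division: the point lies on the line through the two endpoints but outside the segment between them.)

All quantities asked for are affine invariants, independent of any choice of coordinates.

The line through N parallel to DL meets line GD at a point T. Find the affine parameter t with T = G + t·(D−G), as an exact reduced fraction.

Choose coordinates D = (0, 0), W = (1, 0), U = (0, 1), Z = (-2, -1).
1. L lies on line DW with DL:LW = -5:2 ⇒ L = (5/3, 0)
2. G lies on line ZU with ZG:GU = 3:5 ⇒ G = (-5/4, -1/4)
3. N is the midpoint of GZ ⇒ N = (-13/8, -5/8)
through N parallel to DL: direction (5/3, 0); meets GD at T = (-25/8, -5/8)
T = G + t·(D−G) with t = -3/2

t = -3/2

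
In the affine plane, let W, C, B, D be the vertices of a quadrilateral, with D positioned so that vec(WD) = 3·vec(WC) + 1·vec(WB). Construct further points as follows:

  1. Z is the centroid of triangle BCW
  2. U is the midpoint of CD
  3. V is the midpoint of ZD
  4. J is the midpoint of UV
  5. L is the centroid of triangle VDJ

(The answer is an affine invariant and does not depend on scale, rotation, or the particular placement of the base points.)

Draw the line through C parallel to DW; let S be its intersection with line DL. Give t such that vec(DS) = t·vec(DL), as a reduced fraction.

Work in coordinates with W = (0, 0), C = (1, 0), B = (0, 1), D = (3, 1).
1. Z is the centroid of triangle BCW ⇒ Z = (1/3, 1/3)
2. U is the midpoint of CD ⇒ U = (2, 1/2)
3. V is the midpoint of ZD ⇒ V = (5/3, 2/3)
4. J is the midpoint of UV ⇒ J = (11/6, 7/12)
5. L is the centroid of triangle VDJ ⇒ L = (13/6, 3/4)
through C parallel to DW: direction (-3, -1); meets DL at S = (13, 4)
S = D + t·(L−D) with t = -12

t = -12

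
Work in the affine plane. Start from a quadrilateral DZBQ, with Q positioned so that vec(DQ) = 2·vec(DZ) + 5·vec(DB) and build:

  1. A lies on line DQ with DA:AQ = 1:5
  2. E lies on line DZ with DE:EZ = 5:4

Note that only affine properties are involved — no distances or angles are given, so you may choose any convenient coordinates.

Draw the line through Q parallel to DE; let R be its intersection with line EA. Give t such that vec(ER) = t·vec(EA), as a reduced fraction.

Set D = (0, 0), Z = (1, 0), B = (0, 1), Q = (2, 5); any affine frame gives the same invariant.
1. A lies on line DQ with DA:AQ = 1:5 ⇒ A = (1/3, 5/6)
2. E lies on line DZ with DE:EZ = 5:4 ⇒ E = (5/9, 0)
through Q parallel to DE: direction (5/9, 0); meets EA at R = (-7/9, 5)
R = E + t·(A−E) with t = 6

t = 6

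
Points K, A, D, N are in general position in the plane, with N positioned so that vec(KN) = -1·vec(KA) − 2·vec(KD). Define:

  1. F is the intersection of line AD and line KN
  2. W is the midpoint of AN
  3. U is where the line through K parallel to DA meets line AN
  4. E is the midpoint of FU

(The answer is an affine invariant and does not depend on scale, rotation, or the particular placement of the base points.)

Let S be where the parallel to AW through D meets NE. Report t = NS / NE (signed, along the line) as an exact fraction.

t = 3

Assign K = (0, 0), A = (1, 0), D = (0, 1), N = (-1, -2) — the answer is frame-independent, so this choice is without loss of generality.
1. F is the intersection of line AD and line KN ⇒ F = (1/3, 2/3)
2. W is the midpoint of AN ⇒ W = (0, -1)
3. U is where the line through K parallel to DA meets line AN ⇒ U = (1/2, -1/2)
4. E is the midpoint of FU ⇒ E = (5/12, 1/12)
through D parallel to AW: direction (-1, -1); meets NE at S = (13/4, 17/4)
S = N + t·(E−N) with t = 3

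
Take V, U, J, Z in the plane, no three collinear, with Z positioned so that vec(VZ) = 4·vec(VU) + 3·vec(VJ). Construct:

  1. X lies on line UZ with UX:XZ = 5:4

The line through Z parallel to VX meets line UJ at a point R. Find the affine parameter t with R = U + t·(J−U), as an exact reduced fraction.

t = 9/13

Work in coordinates with V = (0, 0), U = (1, 0), J = (0, 1), Z = (4, 3).
1. X lies on line UZ with UX:XZ = 5:4 ⇒ X = (8/3, 5/3)
through Z parallel to VX: direction (8/3, 5/3); meets UJ at R = (4/13, 9/13)
R = U + t·(J−U) with t = 9/13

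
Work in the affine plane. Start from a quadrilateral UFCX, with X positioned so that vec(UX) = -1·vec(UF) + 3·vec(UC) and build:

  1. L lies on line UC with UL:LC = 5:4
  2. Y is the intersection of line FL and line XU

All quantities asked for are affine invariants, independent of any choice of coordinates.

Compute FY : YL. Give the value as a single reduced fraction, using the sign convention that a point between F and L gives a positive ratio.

Choose coordinates U = (0, 0), F = (1, 0), C = (0, 1), X = (-1, 3).
1. L lies on line UC with UL:LC = 5:4 ⇒ L = (0, 5/9)
2. Y is the intersection of line FL and line XU ⇒ Y = (-5/22, 15/22)
Y = F + t·(L−F) with t = 27/22, so FY:YL = t:(1−t) = 27/22:-5/22

FY:YL = -27/5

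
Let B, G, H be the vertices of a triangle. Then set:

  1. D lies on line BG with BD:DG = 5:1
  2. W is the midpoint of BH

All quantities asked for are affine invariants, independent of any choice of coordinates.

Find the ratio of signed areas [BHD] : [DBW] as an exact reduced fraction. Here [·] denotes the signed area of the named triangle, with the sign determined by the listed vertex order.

[BHD]:[DBW] = 2

Set B = (0, 0), G = (1, 0), H = (0, 1); any affine frame gives the same invariant.
1. D lies on line BG with BD:DG = 5:1 ⇒ D = (5/6, 0)
2. W is the midpoint of BH ⇒ W = (0, 1/2)
2·[BHD] = -5/6, 2·[DBW] = -5/12
[BHD]:[DBW] = -5/6:-5/12 = 2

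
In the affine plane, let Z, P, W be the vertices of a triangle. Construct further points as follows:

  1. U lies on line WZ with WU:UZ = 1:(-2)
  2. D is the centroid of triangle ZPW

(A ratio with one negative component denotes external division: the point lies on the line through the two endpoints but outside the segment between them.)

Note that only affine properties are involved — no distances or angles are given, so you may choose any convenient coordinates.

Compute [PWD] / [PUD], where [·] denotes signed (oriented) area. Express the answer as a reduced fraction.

Work in coordinates with Z = (0, 0), P = (1, 0), W = (0, 1).
1. U lies on line WZ with WU:UZ = 1:(-2) ⇒ U = (0, 2)
2. D is the centroid of triangle ZPW ⇒ D = (1/3, 1/3)
2·[PWD] = 1/3, 2·[PUD] = 1
[PWD]:[PUD] = 1/3:1 = 1/3

[PWD]:[PUD] = 1/3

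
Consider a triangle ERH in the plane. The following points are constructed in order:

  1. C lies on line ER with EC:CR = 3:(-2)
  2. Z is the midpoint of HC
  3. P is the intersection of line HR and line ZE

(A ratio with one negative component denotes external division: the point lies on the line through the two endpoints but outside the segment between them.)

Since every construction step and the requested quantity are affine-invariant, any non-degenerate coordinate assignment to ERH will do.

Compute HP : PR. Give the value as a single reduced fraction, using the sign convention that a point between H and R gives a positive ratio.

HP:PR = 3

Set E = (0, 0), R = (1, 0), H = (0, 1); any affine frame gives the same invariant.
1. C lies on line ER with EC:CR = 3:(-2) ⇒ C = (3, 0)
2. Z is the midpoint of HC ⇒ Z = (3/2, 1/2)
3. P is the intersection of line HR and line ZE ⇒ P = (3/4, 1/4)
P = H + t·(R−H) with t = 3/4, so HP:PR = t:(1−t) = 3/4:1/4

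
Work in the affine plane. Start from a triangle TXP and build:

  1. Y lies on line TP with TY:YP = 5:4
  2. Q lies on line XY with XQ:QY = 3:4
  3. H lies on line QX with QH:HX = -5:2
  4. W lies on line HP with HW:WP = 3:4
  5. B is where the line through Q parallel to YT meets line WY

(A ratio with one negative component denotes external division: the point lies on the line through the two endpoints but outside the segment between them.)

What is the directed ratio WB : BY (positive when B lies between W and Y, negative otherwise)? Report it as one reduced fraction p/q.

WB:BY = 2/7

Assign T = (0, 0), X = (1, 0), P = (0, 1) — the answer is frame-independent, so this choice is without loss of generality.
1. Y lies on line TP with TY:YP = 5:4 ⇒ Y = (0, 5/9)
2. Q lies on line XY with XQ:QY = 3:4 ⇒ Q = (4/7, 5/21)
3. H lies on line QX with QH:HX = -5:2 ⇒ H = (9/7, -10/63)
4. W lies on line HP with HW:WP = 3:4 ⇒ W = (36/49, 149/441)
5. B is where the line through Q parallel to YT meets line WY ⇒ B = (4/7, 73/189)
B = W + t·(Y−W) with t = 2/9, so WB:BY = t:(1−t) = 2/9:7/9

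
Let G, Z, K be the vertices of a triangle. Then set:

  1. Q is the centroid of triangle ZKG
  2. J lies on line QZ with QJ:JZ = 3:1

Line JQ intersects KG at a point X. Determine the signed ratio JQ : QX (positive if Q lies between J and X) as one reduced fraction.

JQ:QX = 3/2

Assign G = (0, 0), Z = (1, 0), K = (0, 1) — the answer is frame-independent, so this choice is without loss of generality.
1. Q is the centroid of triangle ZKG ⇒ Q = (1/3, 1/3)
2. J lies on line QZ with QJ:JZ = 3:1 ⇒ J = (5/6, 1/12)
line JQ meets KG at X = (0, 1/2)
Q = J + t·(X−J) with t = 3/5, so JQ:QX = 3/5:2/5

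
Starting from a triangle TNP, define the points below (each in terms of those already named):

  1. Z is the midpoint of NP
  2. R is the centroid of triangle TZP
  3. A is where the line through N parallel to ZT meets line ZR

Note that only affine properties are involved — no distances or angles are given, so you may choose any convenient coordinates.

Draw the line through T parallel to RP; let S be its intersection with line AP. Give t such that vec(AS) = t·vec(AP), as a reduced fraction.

Choose coordinates T = (0, 0), N = (1, 0), P = (0, 1).
1. Z is the midpoint of NP ⇒ Z = (1/2, 1/2)
2. R is the centroid of triangle TZP ⇒ R = (1/6, 1/2)
3. A is where the line through N parallel to ZT meets line ZR ⇒ A = (3/2, 1/2)
through T parallel to RP: direction (-1/6, 1/2); meets AP at S = (-3/8, 9/8)
S = A + t·(P−A) with t = 5/4

t = 5/4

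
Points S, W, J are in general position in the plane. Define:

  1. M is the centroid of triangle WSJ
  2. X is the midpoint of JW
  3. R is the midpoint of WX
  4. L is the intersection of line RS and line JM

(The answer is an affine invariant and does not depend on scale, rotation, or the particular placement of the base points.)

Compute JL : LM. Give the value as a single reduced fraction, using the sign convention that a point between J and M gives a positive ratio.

JL:LM = -9/2

Choose coordinates S = (0, 0), W = (1, 0), J = (0, 1).
1. M is the centroid of triangle WSJ ⇒ M = (1/3, 1/3)
2. X is the midpoint of JW ⇒ X = (1/2, 1/2)
3. R is the midpoint of WX ⇒ R = (3/4, 1/4)
4. L is the intersection of line RS and line JM ⇒ L = (3/7, 1/7)
L = J + t·(M−J) with t = 9/7, so JL:LM = t:(1−t) = 9/7:-2/7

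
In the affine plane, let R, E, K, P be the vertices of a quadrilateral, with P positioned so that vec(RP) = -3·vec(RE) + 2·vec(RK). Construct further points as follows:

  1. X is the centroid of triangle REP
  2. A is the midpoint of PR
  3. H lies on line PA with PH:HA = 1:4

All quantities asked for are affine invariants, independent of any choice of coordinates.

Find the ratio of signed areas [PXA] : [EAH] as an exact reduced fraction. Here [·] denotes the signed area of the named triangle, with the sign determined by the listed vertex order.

[PXA]:[EAH] = 5/12

Set R = (0, 0), E = (1, 0), K = (0, 1), P = (-3, 2); any affine frame gives the same invariant.
1. X is the centroid of triangle REP ⇒ X = (-2/3, 2/3)
2. A is the midpoint of PR ⇒ A = (-3/2, 1)
3. H lies on line PA with PH:HA = 1:4 ⇒ H = (-27/10, 9/5)
2·[PXA] = -1/3, 2·[EAH] = -4/5
[PXA]:[EAH] = -1/3:-4/5 = 5/12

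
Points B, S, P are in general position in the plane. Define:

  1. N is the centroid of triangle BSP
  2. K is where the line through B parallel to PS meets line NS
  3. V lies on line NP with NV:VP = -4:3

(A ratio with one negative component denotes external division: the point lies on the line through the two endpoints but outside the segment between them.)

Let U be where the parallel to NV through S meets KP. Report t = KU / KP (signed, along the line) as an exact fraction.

t = 3/2

Choose coordinates B = (0, 0), S = (1, 0), P = (0, 1).
1. N is the centroid of triangle BSP ⇒ N = (1/3, 1/3)
2. K is where the line through B parallel to PS meets line NS ⇒ K = (-1, 1)
3. V lies on line NP with NV:VP = -4:3 ⇒ V = (-1, 3)
through S parallel to NV: direction (-4/3, 8/3); meets KP at U = (1/2, 1)
U = K + t·(P−K) with t = 3/2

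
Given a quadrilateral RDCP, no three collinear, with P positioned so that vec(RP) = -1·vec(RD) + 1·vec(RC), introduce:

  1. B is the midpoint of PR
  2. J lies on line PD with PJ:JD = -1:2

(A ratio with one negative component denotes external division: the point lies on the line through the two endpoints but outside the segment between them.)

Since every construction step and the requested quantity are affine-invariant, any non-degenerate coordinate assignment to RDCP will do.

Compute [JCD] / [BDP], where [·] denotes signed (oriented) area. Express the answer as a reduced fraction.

[JCD]:[BDP] = -4

Assign R = (0, 0), D = (1, 0), C = (0, 1), P = (-1, 1) — the answer is frame-independent, so this choice is without loss of generality.
1. B is the midpoint of PR ⇒ B = (-1/2, 1/2)
2. J lies on line PD with PJ:JD = -1:2 ⇒ J = (-3, 2)
2·[JCD] = -2, 2·[BDP] = 1/2
[JCD]:[BDP] = -2:1/2 = -4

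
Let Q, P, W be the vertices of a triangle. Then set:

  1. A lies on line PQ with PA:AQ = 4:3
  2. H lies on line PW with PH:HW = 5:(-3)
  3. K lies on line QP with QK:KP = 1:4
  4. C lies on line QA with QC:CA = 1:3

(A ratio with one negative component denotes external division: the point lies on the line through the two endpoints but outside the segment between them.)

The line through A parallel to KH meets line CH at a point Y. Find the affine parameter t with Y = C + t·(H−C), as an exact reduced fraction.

t = 45/13

Assign Q = (0, 0), P = (1, 0), W = (0, 1) — the answer is frame-independent, so this choice is without loss of generality.
1. A lies on line PQ with PA:AQ = 4:3 ⇒ A = (3/7, 0)
2. H lies on line PW with PH:HW = 5:(-3) ⇒ H = (-3/2, 5/2)
3. K lies on line QP with QK:KP = 1:4 ⇒ K = (1/5, 0)
4. C lies on line QA with QC:CA = 1:3 ⇒ C = (3/28, 0)
through A parallel to KH: direction (-17/10, 5/2); meets CH at Y = (-993/182, 225/26)
Y = C + t·(H−C) with t = 45/13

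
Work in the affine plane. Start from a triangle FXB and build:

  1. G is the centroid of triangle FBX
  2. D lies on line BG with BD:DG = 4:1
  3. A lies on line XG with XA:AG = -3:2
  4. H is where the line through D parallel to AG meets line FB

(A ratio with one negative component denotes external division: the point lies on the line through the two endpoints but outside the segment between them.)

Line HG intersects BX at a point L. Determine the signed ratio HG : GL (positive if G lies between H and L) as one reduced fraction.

Assign F = (0, 0), X = (1, 0), B = (0, 1) — the answer is frame-independent, so this choice is without loss of generality.
1. G is the centroid of triangle FBX ⇒ G = (1/3, 1/3)
2. D lies on line BG with BD:DG = 4:1 ⇒ D = (4/15, 7/15)
3. A lies on line XG with XA:AG = -3:2 ⇒ A = (-1, 1)
4. H is where the line through D parallel to AG meets line FB ⇒ H = (0, 3/5)
line HG meets BX at L = (2, -1)
G = H + t·(L−H) with t = 1/6, so HG:GL = 1/6:5/6

HG:GL = 1/5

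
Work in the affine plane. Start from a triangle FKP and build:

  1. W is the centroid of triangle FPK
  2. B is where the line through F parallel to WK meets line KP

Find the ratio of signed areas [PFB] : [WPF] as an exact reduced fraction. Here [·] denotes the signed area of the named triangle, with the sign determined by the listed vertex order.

[PFB]:[WPF] = 6

Choose coordinates F = (0, 0), K = (1, 0), P = (0, 1).
1. W is the centroid of triangle FPK ⇒ W = (1/3, 1/3)
2. B is where the line through F parallel to WK meets line KP ⇒ B = (2, -1)
2·[PFB] = 2, 2·[WPF] = 1/3
[PFB]:[WPF] = 2:1/3 = 6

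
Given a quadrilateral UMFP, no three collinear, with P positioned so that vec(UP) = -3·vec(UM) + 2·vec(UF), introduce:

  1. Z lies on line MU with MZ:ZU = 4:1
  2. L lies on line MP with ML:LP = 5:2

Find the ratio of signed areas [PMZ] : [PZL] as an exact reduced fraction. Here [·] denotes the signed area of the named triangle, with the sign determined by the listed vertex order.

[PMZ]:[PZL] = -7/2

Choose coordinates U = (0, 0), M = (1, 0), F = (0, 1), P = (-3, 2).
1. Z lies on line MU with MZ:ZU = 4:1 ⇒ Z = (1/5, 0)
2. L lies on line MP with ML:LP = 5:2 ⇒ L = (-13/7, 10/7)
2·[PMZ] = -8/5, 2·[PZL] = 16/35
[PMZ]:[PZL] = -8/5:16/35 = -7/2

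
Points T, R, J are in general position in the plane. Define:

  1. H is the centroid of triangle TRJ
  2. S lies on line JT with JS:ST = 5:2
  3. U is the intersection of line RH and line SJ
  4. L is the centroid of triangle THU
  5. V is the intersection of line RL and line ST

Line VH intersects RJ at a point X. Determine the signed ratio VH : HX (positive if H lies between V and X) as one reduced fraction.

Assign T = (0, 0), R = (1, 0), J = (0, 1) — the answer is frame-independent, so this choice is without loss of generality.
1. H is the centroid of triangle TRJ ⇒ H = (1/3, 1/3)
2. S lies on line JT with JS:ST = 5:2 ⇒ S = (0, 2/7)
3. U is the intersection of line RH and line SJ ⇒ U = (0, 1/2)
4. L is the centroid of triangle THU ⇒ L = (1/9, 5/18)
5. V is the intersection of line RL and line ST ⇒ V = (0, 5/16)
line VH meets RJ at X = (11/17, 6/17)
H = V + t·(X−V) with t = 17/33, so VH:HX = 17/33:16/33

VH:HX = 17/16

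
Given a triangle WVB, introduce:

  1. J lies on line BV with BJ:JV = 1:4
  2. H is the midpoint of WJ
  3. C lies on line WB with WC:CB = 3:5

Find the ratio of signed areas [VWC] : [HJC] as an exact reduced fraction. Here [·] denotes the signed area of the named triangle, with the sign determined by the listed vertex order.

[VWC]:[HJC] = -10

Choose coordinates W = (0, 0), V = (1, 0), B = (0, 1).
1. J lies on line BV with BJ:JV = 1:4 ⇒ J = (1/5, 4/5)
2. H is the midpoint of WJ ⇒ H = (1/10, 2/5)
3. C lies on line WB with WC:CB = 3:5 ⇒ C = (0, 3/8)
2·[VWC] = -3/8, 2·[HJC] = 3/80
[VWC]:[HJC] = -3/8:3/80 = -10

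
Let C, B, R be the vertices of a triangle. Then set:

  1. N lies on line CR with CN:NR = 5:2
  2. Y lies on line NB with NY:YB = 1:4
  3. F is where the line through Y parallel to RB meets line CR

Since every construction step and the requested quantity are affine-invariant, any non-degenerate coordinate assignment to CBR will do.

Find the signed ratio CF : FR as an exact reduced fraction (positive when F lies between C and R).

Choose coordinates C = (0, 0), B = (1, 0), R = (0, 1).
1. N lies on line CR with CN:NR = 5:2 ⇒ N = (0, 5/7)
2. Y lies on line NB with NY:YB = 1:4 ⇒ Y = (1/5, 4/7)
3. F is where the line through Y parallel to RB meets line CR ⇒ F = (0, 27/35)
F = C + t·(R−C) with t = 27/35, so CF:FR = t:(1−t) = 27/35:8/35

CF:FR = 27/8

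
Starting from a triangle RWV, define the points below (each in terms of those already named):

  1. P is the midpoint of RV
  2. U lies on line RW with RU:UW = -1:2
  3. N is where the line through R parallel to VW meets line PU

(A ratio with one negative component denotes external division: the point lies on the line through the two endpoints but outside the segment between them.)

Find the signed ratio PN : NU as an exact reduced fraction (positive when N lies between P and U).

Set R = (0, 0), W = (1, 0), V = (0, 1); any affine frame gives the same invariant.
1. P is the midpoint of RV ⇒ P = (0, 1/2)
2. U lies on line RW with RU:UW = -1:2 ⇒ U = (-1, 0)
3. N is where the line through R parallel to VW meets line PU ⇒ N = (-1/3, 1/3)
N = P + t·(U−P) with t = 1/3, so PN:NU = t:(1−t) = 1/3:2/3

PN:NU = 1/2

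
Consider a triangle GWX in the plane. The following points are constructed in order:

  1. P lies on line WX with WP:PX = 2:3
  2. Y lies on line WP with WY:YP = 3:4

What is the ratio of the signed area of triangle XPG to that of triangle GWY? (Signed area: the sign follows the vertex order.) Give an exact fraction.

Set G = (0, 0), W = (1, 0), X = (0, 1); any affine frame gives the same invariant.
1. P lies on line WX with WP:PX = 2:3 ⇒ P = (3/5, 2/5)
2. Y lies on line WP with WY:YP = 3:4 ⇒ Y = (29/35, 6/35)
2·[XPG] = -3/5, 2·[GWY] = 6/35
[XPG]:[GWY] = -3/5:6/35 = -7/2

[XPG]:[GWY] = -7/2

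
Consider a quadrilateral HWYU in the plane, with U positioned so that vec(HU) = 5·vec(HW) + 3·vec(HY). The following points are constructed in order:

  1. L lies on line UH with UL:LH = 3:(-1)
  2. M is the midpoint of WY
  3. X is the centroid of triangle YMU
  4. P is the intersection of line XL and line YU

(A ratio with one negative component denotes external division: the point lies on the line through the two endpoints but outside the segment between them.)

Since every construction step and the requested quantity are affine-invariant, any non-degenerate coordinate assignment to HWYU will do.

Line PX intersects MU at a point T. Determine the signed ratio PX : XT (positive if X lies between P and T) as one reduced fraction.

PX:XT = 8/19

Set H = (0, 0), W = (1, 0), Y = (0, 1), U = (5, 3); any affine frame gives the same invariant.
1. L lies on line UH with UL:LH = 3:(-1) ⇒ L = (-5/2, -3/2)
2. M is the midpoint of WY ⇒ M = (1/2, 1/2)
3. X is the centroid of triangle YMU ⇒ X = (11/6, 3/2)
4. P is the intersection of line XL and line YU ⇒ P = (50/19, 39/19)
line PX meets MU at T = (-1/16, 3/16)
X = P + t·(T−P) with t = 8/27, so PX:XT = 8/27:19/27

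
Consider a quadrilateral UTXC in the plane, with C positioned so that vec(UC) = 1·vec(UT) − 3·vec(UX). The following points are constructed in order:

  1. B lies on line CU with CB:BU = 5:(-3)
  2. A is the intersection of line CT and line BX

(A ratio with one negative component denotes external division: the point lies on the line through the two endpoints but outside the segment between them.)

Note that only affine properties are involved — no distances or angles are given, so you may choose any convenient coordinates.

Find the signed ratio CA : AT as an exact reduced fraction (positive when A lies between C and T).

Work in coordinates with U = (0, 0), T = (1, 0), X = (0, 1), C = (1, -3).
1. B lies on line CU with CB:BU = 5:(-3) ⇒ B = (-3/2, 9/2)
2. A is the intersection of line CT and line BX ⇒ A = (1, -4/3)
A = C + t·(T−C) with t = 5/9, so CA:AT = t:(1−t) = 5/9:4/9

CA:AT = 5/4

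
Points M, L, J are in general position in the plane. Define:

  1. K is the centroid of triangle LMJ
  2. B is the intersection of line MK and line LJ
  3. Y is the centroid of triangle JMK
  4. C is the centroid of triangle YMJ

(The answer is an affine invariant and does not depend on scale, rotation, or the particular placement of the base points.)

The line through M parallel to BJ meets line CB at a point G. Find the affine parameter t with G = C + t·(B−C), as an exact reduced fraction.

t = -14/13

Choose coordinates M = (0, 0), L = (1, 0), J = (0, 1).
1. K is the centroid of triangle LMJ ⇒ K = (1/3, 1/3)
2. B is the intersection of line MK and line LJ ⇒ B = (1/2, 1/2)
3. Y is the centroid of triangle JMK ⇒ Y = (1/9, 4/9)
4. C is the centroid of triangle YMJ ⇒ C = (1/27, 13/27)
through M parallel to BJ: direction (-1/2, 1/2); meets CB at G = (-6/13, 6/13)
G = C + t·(B−C) with t = -14/13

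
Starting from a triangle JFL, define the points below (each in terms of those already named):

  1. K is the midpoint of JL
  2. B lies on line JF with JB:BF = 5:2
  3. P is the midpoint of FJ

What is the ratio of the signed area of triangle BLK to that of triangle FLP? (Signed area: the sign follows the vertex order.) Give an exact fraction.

[BLK]:[FLP] = 5/7

Assign J = (0, 0), F = (1, 0), L = (0, 1) — the answer is frame-independent, so this choice is without loss of generality.
1. K is the midpoint of JL ⇒ K = (0, 1/2)
2. B lies on line JF with JB:BF = 5:2 ⇒ B = (5/7, 0)
3. P is the midpoint of FJ ⇒ P = (1/2, 0)
2·[BLK] = 5/14, 2·[FLP] = 1/2
[BLK]:[FLP] = 5/14:1/2 = 5/7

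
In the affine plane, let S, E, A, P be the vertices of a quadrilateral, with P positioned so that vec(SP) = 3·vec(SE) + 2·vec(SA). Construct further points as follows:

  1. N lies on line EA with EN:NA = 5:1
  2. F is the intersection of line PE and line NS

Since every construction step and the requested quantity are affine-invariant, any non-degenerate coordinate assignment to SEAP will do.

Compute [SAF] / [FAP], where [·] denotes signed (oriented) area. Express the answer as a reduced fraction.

Choose coordinates S = (0, 0), E = (1, 0), A = (0, 1), P = (3, 2).
1. N lies on line EA with EN:NA = 5:1 ⇒ N = (1/6, 5/6)
2. F is the intersection of line PE and line NS ⇒ F = (-1/4, -5/4)
2·[SAF] = 1/4, 2·[FAP] = -13/2
[SAF]:[FAP] = 1/4:-13/2 = -1/26

[SAF]:[FAP] = -1/26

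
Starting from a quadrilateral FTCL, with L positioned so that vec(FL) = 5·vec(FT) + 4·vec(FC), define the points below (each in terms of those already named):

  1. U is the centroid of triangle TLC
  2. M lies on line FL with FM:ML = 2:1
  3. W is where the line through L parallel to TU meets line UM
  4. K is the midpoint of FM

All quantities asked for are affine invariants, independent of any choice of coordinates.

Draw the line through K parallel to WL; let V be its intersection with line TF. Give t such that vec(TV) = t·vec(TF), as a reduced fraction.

Choose coordinates F = (0, 0), T = (1, 0), C = (0, 1), L = (5, 4).
1. U is the centroid of triangle TLC ⇒ U = (2, 5/3)
2. M lies on line FL with FM:ML = 2:1 ⇒ M = (10/3, 8/3)
3. W is where the line through L parallel to TU meets line UM ⇒ W = (54/11, 127/33)
4. K is the midpoint of FM ⇒ K = (5/3, 4/3)
through K parallel to WL: direction (1/11, 5/33); meets TF at V = (13/15, 0)
V = T + t·(F−T) with t = 2/15

t = 2/15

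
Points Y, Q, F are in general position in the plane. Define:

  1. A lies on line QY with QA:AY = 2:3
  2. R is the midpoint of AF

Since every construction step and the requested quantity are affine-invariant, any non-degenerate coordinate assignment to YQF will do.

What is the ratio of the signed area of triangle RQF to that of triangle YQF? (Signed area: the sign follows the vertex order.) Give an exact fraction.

[RQF]:[YQF] = 1/5

Assign Y = (0, 0), Q = (1, 0), F = (0, 1) — the answer is frame-independent, so this choice is without loss of generality.
1. A lies on line QY with QA:AY = 2:3 ⇒ A = (3/5, 0)
2. R is the midpoint of AF ⇒ R = (3/10, 1/2)
2·[RQF] = 1/5, 2·[YQF] = 1
[RQF]:[YQF] = 1/5:1 = 1/5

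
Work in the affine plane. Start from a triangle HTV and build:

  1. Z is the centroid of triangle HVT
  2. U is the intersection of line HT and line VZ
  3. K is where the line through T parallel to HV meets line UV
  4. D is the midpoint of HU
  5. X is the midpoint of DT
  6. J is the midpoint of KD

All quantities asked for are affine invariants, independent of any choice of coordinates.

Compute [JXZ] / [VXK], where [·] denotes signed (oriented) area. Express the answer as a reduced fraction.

[JXZ]:[VXK] = -7/12

Assign H = (0, 0), T = (1, 0), V = (0, 1) — the answer is frame-independent, so this choice is without loss of generality.
1. Z is the centroid of triangle HVT ⇒ Z = (1/3, 1/3)
2. U is the intersection of line HT and line VZ ⇒ U = (1/2, 0)
3. K is where the line through T parallel to HV meets line UV ⇒ K = (1, -1)
4. D is the midpoint of HU ⇒ D = (1/4, 0)
5. X is the midpoint of DT ⇒ X = (5/8, 0)
6. J is the midpoint of KD ⇒ J = (5/8, -1/2)
2·[JXZ] = 7/48, 2·[VXK] = -1/4
[JXZ]:[VXK] = 7/48:-1/4 = -7/12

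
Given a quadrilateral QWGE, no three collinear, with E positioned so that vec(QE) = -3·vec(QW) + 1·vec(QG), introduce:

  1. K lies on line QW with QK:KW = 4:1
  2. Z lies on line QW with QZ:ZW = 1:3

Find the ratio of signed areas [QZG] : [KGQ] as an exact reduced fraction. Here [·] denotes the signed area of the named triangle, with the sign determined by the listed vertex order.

[QZG]:[KGQ] = 5/16

Assign Q = (0, 0), W = (1, 0), G = (0, 1), E = (-3, 1) — the answer is frame-independent, so this choice is without loss of generality.
1. K lies on line QW with QK:KW = 4:1 ⇒ K = (4/5, 0)
2. Z lies on line QW with QZ:ZW = 1:3 ⇒ Z = (1/4, 0)
2·[QZG] = 1/4, 2·[KGQ] = 4/5
[QZG]:[KGQ] = 1/4:4/5 = 5/16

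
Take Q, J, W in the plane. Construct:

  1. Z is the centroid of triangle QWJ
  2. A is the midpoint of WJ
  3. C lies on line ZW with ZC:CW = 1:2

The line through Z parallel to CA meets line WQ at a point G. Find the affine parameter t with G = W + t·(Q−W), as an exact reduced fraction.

Assign Q = (0, 0), J = (1, 0), W = (0, 1) — the answer is frame-independent, so this choice is without loss of generality.
1. Z is the centroid of triangle QWJ ⇒ Z = (1/3, 1/3)
2. A is the midpoint of WJ ⇒ A = (1/2, 1/2)
3. C lies on line ZW with ZC:CW = 1:2 ⇒ C = (2/9, 5/9)
through Z parallel to CA: direction (5/18, -1/18); meets WQ at G = (0, 2/5)
G = W + t·(Q−W) with t = 3/5

t = 3/5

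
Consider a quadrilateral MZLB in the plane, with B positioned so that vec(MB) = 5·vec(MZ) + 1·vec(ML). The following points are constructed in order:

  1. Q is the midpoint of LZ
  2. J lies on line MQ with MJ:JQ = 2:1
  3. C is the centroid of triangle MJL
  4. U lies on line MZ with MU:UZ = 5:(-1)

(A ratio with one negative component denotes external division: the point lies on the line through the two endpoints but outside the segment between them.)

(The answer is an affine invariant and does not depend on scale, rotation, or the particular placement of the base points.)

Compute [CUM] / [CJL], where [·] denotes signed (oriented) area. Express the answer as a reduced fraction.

Set M = (0, 0), Z = (1, 0), L = (0, 1), B = (5, 1); any affine frame gives the same invariant.
1. Q is the midpoint of LZ ⇒ Q = (1/2, 1/2)
2. J lies on line MQ with MJ:JQ = 2:1 ⇒ J = (1/3, 1/3)
3. C is the centroid of triangle MJL ⇒ C = (1/9, 4/9)
4. U lies on line MZ with MU:UZ = 5:(-1) ⇒ U = (5/4, 0)
2·[CUM] = -5/9, 2·[CJL] = 1/9
[CUM]:[CJL] = -5/9:1/9 = -5

[CUM]:[CJL] = -5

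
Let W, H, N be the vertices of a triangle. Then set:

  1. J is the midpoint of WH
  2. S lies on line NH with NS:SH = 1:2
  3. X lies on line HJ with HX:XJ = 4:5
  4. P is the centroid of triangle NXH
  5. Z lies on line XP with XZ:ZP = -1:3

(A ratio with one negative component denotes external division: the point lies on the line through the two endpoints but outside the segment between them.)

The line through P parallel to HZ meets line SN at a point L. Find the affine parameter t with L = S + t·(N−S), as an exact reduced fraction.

t = -7/8

Choose coordinates W = (0, 0), H = (1, 0), N = (0, 1).
1. J is the midpoint of WH ⇒ J = (1/2, 0)
2. S lies on line NH with NS:SH = 1:2 ⇒ S = (1/3, 2/3)
3. X lies on line HJ with HX:XJ = 4:5 ⇒ X = (7/9, 0)
4. P is the centroid of triangle NXH ⇒ P = (16/27, 1/3)
5. Z lies on line XP with XZ:ZP = -1:3 ⇒ Z = (47/54, -1/6)
through P parallel to HZ: direction (-7/54, -1/6); meets SN at L = (5/8, 3/8)
L = S + t·(N−S) with t = -7/8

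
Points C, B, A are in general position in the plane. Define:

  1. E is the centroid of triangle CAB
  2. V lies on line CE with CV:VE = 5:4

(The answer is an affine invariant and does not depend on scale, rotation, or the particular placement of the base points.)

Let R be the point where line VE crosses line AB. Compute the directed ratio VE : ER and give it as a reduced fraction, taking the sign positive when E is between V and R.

Assign C = (0, 0), B = (1, 0), A = (0, 1) — the answer is frame-independent, so this choice is without loss of generality.
1. E is the centroid of triangle CAB ⇒ E = (1/3, 1/3)
2. V lies on line CE with CV:VE = 5:4 ⇒ V = (5/27, 5/27)
line VE meets AB at R = (1/2, 1/2)
E = V + t·(R−V) with t = 8/17, so VE:ER = 8/17:9/17

VE:ER = 8/9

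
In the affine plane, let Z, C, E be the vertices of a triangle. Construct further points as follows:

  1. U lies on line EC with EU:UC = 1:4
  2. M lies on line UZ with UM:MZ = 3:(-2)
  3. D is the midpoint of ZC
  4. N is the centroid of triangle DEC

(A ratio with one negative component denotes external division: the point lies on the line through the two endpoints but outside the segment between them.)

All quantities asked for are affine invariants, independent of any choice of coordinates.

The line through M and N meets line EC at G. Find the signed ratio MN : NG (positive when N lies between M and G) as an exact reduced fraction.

Work in coordinates with Z = (0, 0), C = (1, 0), E = (0, 1).
1. U lies on line EC with EU:UC = 1:4 ⇒ U = (1/5, 4/5)
2. M lies on line UZ with UM:MZ = 3:(-2) ⇒ M = (-2/5, -8/5)
3. D is the midpoint of ZC ⇒ D = (1/2, 0)
4. N is the centroid of triangle DEC ⇒ N = (1/2, 1/3)
line MN meets EC at G = (47/85, 38/85)
N = M + t·(G−M) with t = 17/18, so MN:NG = 17/18:1/18

MN:NG = 17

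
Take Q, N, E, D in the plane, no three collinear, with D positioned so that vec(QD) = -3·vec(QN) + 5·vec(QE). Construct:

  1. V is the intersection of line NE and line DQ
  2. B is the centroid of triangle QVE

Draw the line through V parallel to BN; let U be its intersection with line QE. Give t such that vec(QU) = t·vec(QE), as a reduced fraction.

t = 4/3

Assign Q = (0, 0), N = (1, 0), E = (0, 1), D = (-3, 5) — the answer is frame-independent, so this choice is without loss of generality.
1. V is the intersection of line NE and line DQ ⇒ V = (-3/2, 5/2)
2. B is the centroid of triangle QVE ⇒ B = (-1/2, 7/6)
through V parallel to BN: direction (3/2, -7/6); meets QE at U = (0, 4/3)
U = Q + t·(E−Q) with t = 4/3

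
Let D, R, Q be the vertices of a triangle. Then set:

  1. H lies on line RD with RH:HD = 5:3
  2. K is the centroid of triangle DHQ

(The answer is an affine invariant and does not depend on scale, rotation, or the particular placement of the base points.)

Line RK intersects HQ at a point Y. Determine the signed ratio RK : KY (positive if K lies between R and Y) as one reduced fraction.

RK:KY = -6

Set D = (0, 0), R = (1, 0), Q = (0, 1); any affine frame gives the same invariant.
1. H lies on line RD with RH:HD = 5:3 ⇒ H = (3/8, 0)
2. K is the centroid of triangle DHQ ⇒ K = (1/8, 1/3)
line RK meets HQ at Y = (13/48, 5/18)
K = R + t·(Y−R) with t = 6/5, so RK:KY = 6/5:-1/5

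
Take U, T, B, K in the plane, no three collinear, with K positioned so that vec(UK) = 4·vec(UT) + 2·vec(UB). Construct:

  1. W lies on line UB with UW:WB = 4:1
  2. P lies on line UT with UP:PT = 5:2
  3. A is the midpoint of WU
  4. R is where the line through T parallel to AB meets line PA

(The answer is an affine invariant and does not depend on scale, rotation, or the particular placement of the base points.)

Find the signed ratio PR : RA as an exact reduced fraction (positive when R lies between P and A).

Set U = (0, 0), T = (1, 0), B = (0, 1), K = (4, 2); any affine frame gives the same invariant.
1. W lies on line UB with UW:WB = 4:1 ⇒ W = (0, 4/5)
2. P lies on line UT with UP:PT = 5:2 ⇒ P = (5/7, 0)
3. A is the midpoint of WU ⇒ A = (0, 2/5)
4. R is where the line through T parallel to AB meets line PA ⇒ R = (1, -4/25)
R = P + t·(A−P) with t = -2/5, so PR:RA = t:(1−t) = -2/5:7/5

PR:RA = -2/7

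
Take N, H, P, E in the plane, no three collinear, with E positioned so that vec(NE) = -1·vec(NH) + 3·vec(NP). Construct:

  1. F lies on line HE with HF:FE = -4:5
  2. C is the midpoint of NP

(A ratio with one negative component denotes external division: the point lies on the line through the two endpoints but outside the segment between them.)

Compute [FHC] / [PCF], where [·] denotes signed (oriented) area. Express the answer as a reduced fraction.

Work in coordinates with N = (0, 0), H = (1, 0), P = (0, 1), E = (-1, 3).
1. F lies on line HE with HF:FE = -4:5 ⇒ F = (9, -12)
2. C is the midpoint of NP ⇒ C = (0, 1/2)
2·[FHC] = 8, 2·[PCF] = 9/2
[FHC]:[PCF] = 8:9/2 = 16/9

[FHC]:[PCF] = 16/9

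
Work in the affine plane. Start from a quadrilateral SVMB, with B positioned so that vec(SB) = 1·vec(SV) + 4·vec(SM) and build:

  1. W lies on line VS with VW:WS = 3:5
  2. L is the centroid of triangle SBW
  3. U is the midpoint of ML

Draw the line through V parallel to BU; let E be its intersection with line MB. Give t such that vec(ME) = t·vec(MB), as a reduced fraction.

Choose coordinates S = (0, 0), V = (1, 0), M = (0, 1), B = (1, 4).
1. W lies on line VS with VW:WS = 3:5 ⇒ W = (5/8, 0)
2. L is the centroid of triangle SBW ⇒ L = (13/24, 4/3)
3. U is the midpoint of ML ⇒ U = (13/48, 7/6)
through V parallel to BU: direction (-35/48, -17/6); meets MB at E = (171/31, 544/31)
E = M + t·(B−M) with t = 171/31

t = 171/31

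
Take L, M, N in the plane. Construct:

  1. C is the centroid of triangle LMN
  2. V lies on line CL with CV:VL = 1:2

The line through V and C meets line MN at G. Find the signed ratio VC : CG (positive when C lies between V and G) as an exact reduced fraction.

Choose coordinates L = (0, 0), M = (1, 0), N = (0, 1).
1. C is the centroid of triangle LMN ⇒ C = (1/3, 1/3)
2. V lies on line CL with CV:VL = 1:2 ⇒ V = (2/9, 2/9)
line VC meets MN at G = (1/2, 1/2)
C = V + t·(G−V) with t = 2/5, so VC:CG = 2/5:3/5

VC:CG = 2/3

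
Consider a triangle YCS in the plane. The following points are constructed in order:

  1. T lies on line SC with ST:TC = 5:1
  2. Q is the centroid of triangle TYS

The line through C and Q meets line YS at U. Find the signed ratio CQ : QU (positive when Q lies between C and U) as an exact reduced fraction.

CQ:QU = 13/5

Work in coordinates with Y = (0, 0), C = (1, 0), S = (0, 1).
1. T lies on line SC with ST:TC = 5:1 ⇒ T = (5/6, 1/6)
2. Q is the centroid of triangle TYS ⇒ Q = (5/18, 7/18)
line CQ meets YS at U = (0, 7/13)
Q = C + t·(U−C) with t = 13/18, so CQ:QU = 13/18:5/18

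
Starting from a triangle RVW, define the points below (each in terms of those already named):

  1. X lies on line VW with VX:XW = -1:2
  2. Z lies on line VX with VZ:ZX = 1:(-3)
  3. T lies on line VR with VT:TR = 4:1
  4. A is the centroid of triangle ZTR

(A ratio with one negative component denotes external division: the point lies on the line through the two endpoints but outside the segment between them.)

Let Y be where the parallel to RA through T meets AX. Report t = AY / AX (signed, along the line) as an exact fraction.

Set R = (0, 0), V = (1, 0), W = (0, 1); any affine frame gives the same invariant.
1. X lies on line VW with VX:XW = -1:2 ⇒ X = (2, -1)
2. Z lies on line VX with VZ:ZX = 1:(-3) ⇒ Z = (1/2, 1/2)
3. T lies on line VR with VT:TR = 4:1 ⇒ T = (1/5, 0)
4. A is the centroid of triangle ZTR ⇒ A = (7/30, 1/6)
through T parallel to RA: direction (7/30, 1/6); meets AX at Y = (86/255, 5/51)
Y = A + t·(X−A) with t = 1/17

t = 1/17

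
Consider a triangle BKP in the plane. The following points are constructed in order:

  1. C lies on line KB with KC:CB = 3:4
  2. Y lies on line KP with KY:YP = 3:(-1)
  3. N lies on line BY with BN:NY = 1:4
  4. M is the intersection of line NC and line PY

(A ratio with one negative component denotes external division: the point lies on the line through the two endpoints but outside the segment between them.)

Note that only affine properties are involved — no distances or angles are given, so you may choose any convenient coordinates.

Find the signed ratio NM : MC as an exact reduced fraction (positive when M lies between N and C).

Assign B = (0, 0), K = (1, 0), P = (0, 1) — the answer is frame-independent, so this choice is without loss of generality.
1. C lies on line KB with KC:CB = 3:4 ⇒ C = (4/7, 0)
2. Y lies on line KP with KY:YP = 3:(-1) ⇒ Y = (-1/2, 3/2)
3. N lies on line BY with BN:NY = 1:4 ⇒ N = (-1/10, 3/10)
4. M is the intersection of line NC and line PY ⇒ M = (35/26, -9/26)
M = N + t·(C−N) with t = 28/13, so NM:MC = t:(1−t) = 28/13:-15/13

NM:MC = -28/15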